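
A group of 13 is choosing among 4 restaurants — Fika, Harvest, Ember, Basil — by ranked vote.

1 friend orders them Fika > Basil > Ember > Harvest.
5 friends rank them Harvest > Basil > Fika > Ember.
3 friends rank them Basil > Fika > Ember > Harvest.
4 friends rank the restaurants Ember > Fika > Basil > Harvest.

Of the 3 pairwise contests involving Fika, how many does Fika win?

2

Fika against each rival (13 friends):
Fika vs Harvest: Fika, 8–5.
Fika vs Ember: Fika wins 9–4.
Fika vs Basil: Basil wins 8–5.
Fika beats Harvest, Ember; loses to Basil — 2 pairwise wins.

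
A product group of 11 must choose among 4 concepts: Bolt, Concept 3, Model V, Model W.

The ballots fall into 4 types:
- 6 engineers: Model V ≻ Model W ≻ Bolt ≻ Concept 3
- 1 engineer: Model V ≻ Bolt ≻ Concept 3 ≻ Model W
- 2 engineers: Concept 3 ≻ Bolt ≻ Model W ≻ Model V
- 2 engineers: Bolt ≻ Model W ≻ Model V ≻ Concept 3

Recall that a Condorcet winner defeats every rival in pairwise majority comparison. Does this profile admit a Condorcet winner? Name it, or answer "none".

Model V

Pairwise majorities:
Bolt–Concept 3: Bolt 9–2.
Bolt–Model V: Model V 7–4.
Bolt vs Model W: Model W, 6–5.
Concept 3–Model V: Model V 9–2.
Concept 3 vs Model W: Model W, 8–3.
Model V–Model W: Model V 7–4.
Model V defeats every rival head-to-head and is the Condorcet winner.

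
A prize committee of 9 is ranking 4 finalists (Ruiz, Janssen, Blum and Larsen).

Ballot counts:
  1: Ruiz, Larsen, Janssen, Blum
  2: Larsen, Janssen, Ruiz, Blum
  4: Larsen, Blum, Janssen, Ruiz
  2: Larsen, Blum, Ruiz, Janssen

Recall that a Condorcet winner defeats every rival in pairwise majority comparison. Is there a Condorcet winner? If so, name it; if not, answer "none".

Pairwise majorities:
Ruiz–Janssen: Janssen 6–3.
Ruiz–Blum: Blum 6–3.
Ruiz vs Larsen: Larsen, 8–1.
Janssen vs Blum: Blum, 6–3.
Janssen–Larsen: Larsen 9–0.
Blum–Larsen: Larsen 9–0.
Larsen wins every pairwise contest, so Larsen is the Condorcet winner.

Larsen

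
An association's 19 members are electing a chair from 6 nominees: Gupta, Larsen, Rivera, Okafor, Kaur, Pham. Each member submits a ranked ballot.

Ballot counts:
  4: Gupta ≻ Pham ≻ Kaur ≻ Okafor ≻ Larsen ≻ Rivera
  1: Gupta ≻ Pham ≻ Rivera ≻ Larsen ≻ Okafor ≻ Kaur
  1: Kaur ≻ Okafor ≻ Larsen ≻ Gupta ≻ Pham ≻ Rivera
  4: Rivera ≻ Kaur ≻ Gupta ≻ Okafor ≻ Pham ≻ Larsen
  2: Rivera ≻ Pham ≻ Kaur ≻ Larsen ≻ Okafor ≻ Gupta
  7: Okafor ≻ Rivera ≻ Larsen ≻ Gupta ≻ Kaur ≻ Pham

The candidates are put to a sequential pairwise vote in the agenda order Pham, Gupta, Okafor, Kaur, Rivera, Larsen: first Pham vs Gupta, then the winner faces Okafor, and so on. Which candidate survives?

Rivera

Round 1: Pham vs Gupta — 2–17, Gupta advances.
Round 2: Gupta vs Okafor — 9–10, Okafor advances.
Round 3: Okafor vs Kaur — 8–11, Kaur advances.
Round 4: Kaur vs Rivera — 5–14, Rivera advances.
Round 5: Rivera vs Larsen — 14–5, Rivera advances.
Rivera survives the agenda.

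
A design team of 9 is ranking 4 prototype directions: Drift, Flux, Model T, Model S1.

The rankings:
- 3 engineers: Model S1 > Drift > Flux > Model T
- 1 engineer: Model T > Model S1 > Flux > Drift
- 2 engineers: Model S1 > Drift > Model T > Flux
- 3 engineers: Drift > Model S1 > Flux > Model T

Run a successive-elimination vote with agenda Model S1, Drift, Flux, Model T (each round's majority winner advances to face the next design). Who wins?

Round 1: Model S1 vs Drift — 6–3, Model S1 advances.
Round 2: Model S1 vs Flux — 9–0, Model S1 advances.
Round 3: Model S1 vs Model T — 8–1, Model S1 advances.
Model S1 survives the agenda.

Model S1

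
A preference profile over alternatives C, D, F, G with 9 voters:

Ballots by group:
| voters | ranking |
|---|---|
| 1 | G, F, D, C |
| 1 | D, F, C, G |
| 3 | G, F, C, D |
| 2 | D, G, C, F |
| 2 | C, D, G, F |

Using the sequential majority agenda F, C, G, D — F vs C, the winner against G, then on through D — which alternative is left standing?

Round 1: F vs C — 5–4, F advances.
Round 2: F vs G — 1–8, G advances.
Round 3: G vs D — 4–5, D advances.
The agenda winner is D.

D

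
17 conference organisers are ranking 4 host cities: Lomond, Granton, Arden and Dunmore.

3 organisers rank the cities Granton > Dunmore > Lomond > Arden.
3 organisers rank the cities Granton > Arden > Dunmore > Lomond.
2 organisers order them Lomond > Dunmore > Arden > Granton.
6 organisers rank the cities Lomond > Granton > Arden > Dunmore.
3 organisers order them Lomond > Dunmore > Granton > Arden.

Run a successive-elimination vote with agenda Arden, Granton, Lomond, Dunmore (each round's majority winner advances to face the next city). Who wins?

Round 1: Arden vs Granton — 2–15, Granton advances.
Round 2: Granton vs Lomond — 6–11, Lomond advances.
Round 3: Lomond vs Dunmore — 11–6, Lomond advances.
The agenda winner is Lomond.

Lomond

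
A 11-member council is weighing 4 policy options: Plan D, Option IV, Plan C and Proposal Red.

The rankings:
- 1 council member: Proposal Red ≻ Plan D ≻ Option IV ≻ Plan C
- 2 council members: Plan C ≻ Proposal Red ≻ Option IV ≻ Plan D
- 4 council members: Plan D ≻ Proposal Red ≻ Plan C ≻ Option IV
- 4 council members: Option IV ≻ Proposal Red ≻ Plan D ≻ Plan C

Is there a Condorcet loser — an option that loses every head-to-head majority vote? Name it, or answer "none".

Pairwise majorities:
Plan D vs Option IV: 1+4 = 5 for Plan D, 6 for Option IV — Option IV by 6–5.
Plan D vs Plan C: Plan D wins 9–2.
Plan D–Proposal Red: Proposal Red 7–4.
Option IV vs Plan C: Option IV is ranked higher on 1+4 = 5 ballots, Plan C on 6. Plan C wins 6–5.
Option IV vs Proposal Red: 4 for Option IV, 7 for Proposal Red — Proposal Red by 7–4.
Plan C–Proposal Red: Proposal Red 9–2.
Every option wins at least one matchup (Plan D beats Plan C; Option IV beats Plan D; Plan C beats Option IV; Proposal Red beats Plan D), so there is no Condorcet loser.

none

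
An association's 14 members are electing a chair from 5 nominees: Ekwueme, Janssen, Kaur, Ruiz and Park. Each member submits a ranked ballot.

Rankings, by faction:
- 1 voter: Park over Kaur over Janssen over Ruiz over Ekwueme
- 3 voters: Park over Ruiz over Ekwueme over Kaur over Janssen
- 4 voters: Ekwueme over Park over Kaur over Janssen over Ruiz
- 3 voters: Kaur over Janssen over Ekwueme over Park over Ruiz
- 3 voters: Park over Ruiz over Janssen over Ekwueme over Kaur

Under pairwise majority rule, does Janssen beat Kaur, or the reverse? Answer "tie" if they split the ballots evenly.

Kaur

Ballots ranking Janssen above Kaur: 3.
Ballots ranking Kaur above Janssen: 14 − 3 = 11.
Kaur wins the head-to-head 11–3.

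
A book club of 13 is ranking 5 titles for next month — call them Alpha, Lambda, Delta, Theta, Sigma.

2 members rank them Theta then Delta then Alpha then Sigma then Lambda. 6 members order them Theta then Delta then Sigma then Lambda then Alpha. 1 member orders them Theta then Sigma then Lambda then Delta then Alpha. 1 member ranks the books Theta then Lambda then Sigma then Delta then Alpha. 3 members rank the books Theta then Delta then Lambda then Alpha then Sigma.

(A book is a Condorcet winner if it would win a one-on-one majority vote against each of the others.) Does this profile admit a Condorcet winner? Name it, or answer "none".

Check each pair by majority over 13 ballots:
Alpha vs Lambda: 2 for Alpha, 11 for Lambda — Lambda by 11–2.
Alpha vs Delta: Alpha preferred on 0 ballots; Delta wins 13–0.
Alpha vs Theta: 0 for Alpha, 13 for Theta — Theta by 13–0.
Alpha vs Sigma: Alpha preferred on 2+3 = 5 ballots; Sigma wins 8–5.
Lambda vs Delta: Lambda is ranked higher on 1+1 = 2 ballots, Delta on 11. Delta wins 11–2.
Lambda vs Theta: 0 to 13, Theta.
Lambda vs Sigma: Lambda is ranked higher on 1+3 = 4 ballots, Sigma on 9. Sigma wins 9–4.
Delta vs Theta: Delta is ranked higher on 0 ballots, Theta on 13. Theta wins 13–0.
Delta vs Sigma: Delta is ranked higher on 2+6+3 = 11 ballots, Sigma on 2. Delta wins 11–2.
Theta vs Sigma: Theta is ranked higher on 2+6+1+1+3 = 13 ballots, Sigma on 0. Theta wins 13–0.
Only Theta has no losses; Theta is the Condorcet winner.

Theta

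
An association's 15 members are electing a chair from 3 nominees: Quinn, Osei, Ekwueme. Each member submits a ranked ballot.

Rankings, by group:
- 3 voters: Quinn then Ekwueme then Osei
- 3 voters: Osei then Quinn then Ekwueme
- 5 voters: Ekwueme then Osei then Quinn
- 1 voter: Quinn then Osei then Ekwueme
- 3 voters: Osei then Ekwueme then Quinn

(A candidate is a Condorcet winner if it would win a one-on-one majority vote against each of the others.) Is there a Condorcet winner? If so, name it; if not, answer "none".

Ekwueme

Head-to-head results (15 voters):
Quinn vs Osei: 4 to 11, Osei.
Quinn vs Ekwueme: 7 to 8, Ekwueme.
Osei vs Ekwueme: Ekwueme, 8–7.
Ekwueme beats each of Quinn, Osei — Ekwueme is the Condorcet winner.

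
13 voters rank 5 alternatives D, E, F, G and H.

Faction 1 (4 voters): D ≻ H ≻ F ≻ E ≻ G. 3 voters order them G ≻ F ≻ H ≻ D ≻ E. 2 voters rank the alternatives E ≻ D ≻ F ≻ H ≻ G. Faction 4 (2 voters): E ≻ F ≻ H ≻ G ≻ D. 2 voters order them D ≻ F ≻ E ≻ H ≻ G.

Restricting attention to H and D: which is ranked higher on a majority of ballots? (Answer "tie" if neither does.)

D

Ballots ranking H above D: 3 + 2 = 5.
Ballots ranking D above H: 13 − 5 = 8.
D wins the head-to-head 8–5.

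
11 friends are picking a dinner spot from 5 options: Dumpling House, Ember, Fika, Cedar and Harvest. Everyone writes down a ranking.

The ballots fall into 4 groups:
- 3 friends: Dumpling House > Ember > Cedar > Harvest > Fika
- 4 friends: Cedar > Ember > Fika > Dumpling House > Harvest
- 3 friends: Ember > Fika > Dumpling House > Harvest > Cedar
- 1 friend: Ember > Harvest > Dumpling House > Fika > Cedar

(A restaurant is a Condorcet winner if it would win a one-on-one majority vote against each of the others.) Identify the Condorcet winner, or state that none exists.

Pairwise majorities:
Dumpling House vs Ember: 3 for Dumpling House, 8 for Ember — Ember by 8–3.
Dumpling House vs Fika: Dumpling House preferred on 3+1 = 4 ballots; Fika wins 7–4.
Dumpling House vs Cedar: Dumpling House preferred on 3+3+1 = 7 ballots; Dumpling House wins 7–4.
Dumpling House vs Harvest: Dumpling House preferred on 3+4+3 = 10 ballots; Dumpling House wins 10–1.
Ember vs Fika: 3+4+3+1 = 11 for Ember, 0 for Fika — Ember by 11–0.
Ember vs Cedar: 7 to 4, Ember.
Ember vs Harvest: Ember is ranked higher on 3+4+3+1 = 11 ballots, Harvest on 0. Ember wins 11–0.
Fika vs Cedar: 4 to 7, Cedar.
Fika vs Harvest: 4+3 = 7 for Fika, 4 for Harvest — Fika by 7–4.
Cedar vs Harvest: Cedar preferred on 3+4 = 7 ballots; Cedar wins 7–4.
Only Ember has no losses; Ember is the Condorcet winner.

Ember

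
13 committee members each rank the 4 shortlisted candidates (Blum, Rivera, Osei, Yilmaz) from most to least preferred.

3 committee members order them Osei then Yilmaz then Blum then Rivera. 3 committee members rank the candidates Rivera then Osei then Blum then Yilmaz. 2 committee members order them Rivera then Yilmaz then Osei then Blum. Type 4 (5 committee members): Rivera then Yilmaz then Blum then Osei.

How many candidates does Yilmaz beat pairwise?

Yilmaz against each rival (13 committee members):
Yilmaz vs Blum: Yilmaz preferred on 3+2+5 = 10 ballots; Yilmaz wins 10–3.
Yilmaz vs Rivera: Rivera wins 10–3.
Yilmaz vs Osei: Yilmaz, 7–6.
Yilmaz beats Blum, Osei; loses to Rivera — 2 pairwise wins.

2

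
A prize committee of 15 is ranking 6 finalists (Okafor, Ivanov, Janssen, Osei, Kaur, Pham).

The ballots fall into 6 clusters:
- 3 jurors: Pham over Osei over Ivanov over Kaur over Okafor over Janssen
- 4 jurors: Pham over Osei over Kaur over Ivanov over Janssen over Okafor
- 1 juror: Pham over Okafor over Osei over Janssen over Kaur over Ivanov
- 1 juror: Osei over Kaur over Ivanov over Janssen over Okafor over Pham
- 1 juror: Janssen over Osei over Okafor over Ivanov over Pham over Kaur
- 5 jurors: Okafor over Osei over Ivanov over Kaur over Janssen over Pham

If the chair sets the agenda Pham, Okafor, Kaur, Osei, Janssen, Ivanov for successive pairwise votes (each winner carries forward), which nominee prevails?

Round 1: Pham vs Okafor — 8–7, Pham advances.
Round 2: Pham vs Kaur — 9–6, Pham advances.
Round 3: Pham vs Osei — 8–7, Pham advances.
Round 4: Pham vs Janssen — 8–7, Pham advances.
Round 5: Pham vs Ivanov — 8–7, Pham advances.
Pham survives the agenda.

Pham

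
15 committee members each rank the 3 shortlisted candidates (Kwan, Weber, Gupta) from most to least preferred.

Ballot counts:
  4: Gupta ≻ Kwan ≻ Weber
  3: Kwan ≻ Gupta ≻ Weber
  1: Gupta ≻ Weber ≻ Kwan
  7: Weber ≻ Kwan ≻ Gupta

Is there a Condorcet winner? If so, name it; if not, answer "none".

Head-to-head results (15 committee members):
Kwan vs Weber: Weber wins 8–7.
Kwan–Gupta: Kwan 10–5.
Weber vs Gupta: Gupta, 8–7.
No candidate is unbeaten: Kwan loses to Weber; Weber loses to Gupta; Gupta loses to Kwan. In particular Kwan beats Gupta beats Weber beats Kwan is a majority cycle — no Condorcet winner exists.

none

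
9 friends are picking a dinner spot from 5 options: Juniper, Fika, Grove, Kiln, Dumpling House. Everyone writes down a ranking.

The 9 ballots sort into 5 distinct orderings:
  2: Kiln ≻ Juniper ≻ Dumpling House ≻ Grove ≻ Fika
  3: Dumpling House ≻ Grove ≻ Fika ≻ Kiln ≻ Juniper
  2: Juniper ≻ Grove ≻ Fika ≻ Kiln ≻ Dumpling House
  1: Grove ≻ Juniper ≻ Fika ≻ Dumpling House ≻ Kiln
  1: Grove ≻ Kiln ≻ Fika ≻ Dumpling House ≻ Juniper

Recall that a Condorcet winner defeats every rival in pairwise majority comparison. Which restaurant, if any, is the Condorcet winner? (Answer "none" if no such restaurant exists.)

none

Head-to-head results (9 friends):
Juniper–Fika: Juniper 5–4.
Juniper vs Grove: Grove wins 5–4.
Juniper vs Kiln: Juniper preferred on 2+1 = 3 ballots; Kiln wins 6–3.
Juniper vs Dumpling House: 5 to 4, Juniper.
Fika–Grove: Grove 9–0.
Fika vs Kiln: 6 to 3, Fika.
Fika vs Dumpling House: Dumpling House wins 5–4.
Grove vs Kiln: 3+2+1+1 = 7 for Grove, 2 for Kiln — Grove by 7–2.
Grove vs Dumpling House: 2+1+1 = 4 for Grove, 5 for Dumpling House — Dumpling House by 5–4.
Kiln vs Dumpling House: Kiln is ranked higher on 2+2+1 = 5 ballots, Dumpling House on 4. Kiln wins 5–4.
Each restaurant drops at least one matchup (Juniper loses to Grove; Fika loses to Juniper; Grove loses to Dumpling House; Kiln loses to Fika; Dumpling House loses to Juniper); the cycle Juniper → Fika → Kiln → Juniper rules out a Condorcet winner.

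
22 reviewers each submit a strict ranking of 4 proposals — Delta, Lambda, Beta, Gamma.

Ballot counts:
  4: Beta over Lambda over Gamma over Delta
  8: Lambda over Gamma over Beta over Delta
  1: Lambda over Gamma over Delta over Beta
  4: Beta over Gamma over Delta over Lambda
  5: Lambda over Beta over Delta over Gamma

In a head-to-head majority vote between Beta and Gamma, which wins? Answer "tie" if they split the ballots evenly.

Ballots ranking Beta above Gamma: 4 + 4 + 5 = 13.
Ballots ranking Gamma above Beta: 22 − 13 = 9.
Beta wins the head-to-head 13–9.

Beta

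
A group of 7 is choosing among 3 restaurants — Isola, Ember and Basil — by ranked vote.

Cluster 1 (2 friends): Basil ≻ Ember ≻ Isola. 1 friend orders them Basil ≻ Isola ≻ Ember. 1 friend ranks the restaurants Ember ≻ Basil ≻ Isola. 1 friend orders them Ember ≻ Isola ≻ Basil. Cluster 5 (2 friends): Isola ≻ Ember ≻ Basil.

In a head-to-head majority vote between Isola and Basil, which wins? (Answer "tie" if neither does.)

Ballots ranking Isola above Basil: 1 + 2 = 3.
Ballots ranking Basil above Isola: 7 − 3 = 4.
Basil wins the head-to-head 4–3.

Basil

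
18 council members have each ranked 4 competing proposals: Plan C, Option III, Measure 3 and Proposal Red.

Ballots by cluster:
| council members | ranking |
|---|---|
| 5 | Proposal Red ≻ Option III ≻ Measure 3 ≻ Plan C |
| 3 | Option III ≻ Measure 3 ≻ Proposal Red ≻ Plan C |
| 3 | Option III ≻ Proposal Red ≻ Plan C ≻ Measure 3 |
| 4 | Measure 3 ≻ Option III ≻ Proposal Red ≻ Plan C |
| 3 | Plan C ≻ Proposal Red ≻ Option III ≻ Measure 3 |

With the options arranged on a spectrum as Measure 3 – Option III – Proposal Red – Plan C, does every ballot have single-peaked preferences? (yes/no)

Axis positions: Measure 3=1, Option III=2, Proposal Red=3, Plan C=4.
Cluster 1 (peak Proposal Red at position 3): ranking walks positions 3-2-1-4, expanding outward from the peak — single-peaked.
Cluster 2 (peak Option III at position 2): ranking walks positions 2-1-3-4, expanding outward from the peak — single-peaked.
Cluster 3 (peak Option III at position 2): ranking walks positions 2-3-4-1, expanding outward from the peak — single-peaked.
Cluster 4 (peak Measure 3 at position 1): ranking walks positions 1-2-3-4, expanding outward from the peak — single-peaked.
Cluster 5 (peak Plan C at position 4): ranking walks positions 4-3-2-1, expanding outward from the peak — single-peaked.
Every ranking is single-peaked on this axis.

yes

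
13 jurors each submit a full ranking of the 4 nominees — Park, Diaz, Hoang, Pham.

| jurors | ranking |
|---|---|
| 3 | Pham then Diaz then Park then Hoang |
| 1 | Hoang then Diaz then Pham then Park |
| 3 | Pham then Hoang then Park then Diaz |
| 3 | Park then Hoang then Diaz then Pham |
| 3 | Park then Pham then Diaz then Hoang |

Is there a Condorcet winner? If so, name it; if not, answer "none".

Pham

Pairwise majorities:
Park–Diaz: Park 9–4.
Park vs Hoang: 9 to 4, Park.
Park vs Pham: Pham wins 7–6.
Diaz vs Hoang: Hoang, 7–6.
Diaz vs Pham: Pham, 9–4.
Hoang vs Pham: Hoang preferred on 1+3 = 4 ballots; Pham wins 9–4.
Pham beats each of Park, Diaz, Hoang — Pham is the Condorcet winner.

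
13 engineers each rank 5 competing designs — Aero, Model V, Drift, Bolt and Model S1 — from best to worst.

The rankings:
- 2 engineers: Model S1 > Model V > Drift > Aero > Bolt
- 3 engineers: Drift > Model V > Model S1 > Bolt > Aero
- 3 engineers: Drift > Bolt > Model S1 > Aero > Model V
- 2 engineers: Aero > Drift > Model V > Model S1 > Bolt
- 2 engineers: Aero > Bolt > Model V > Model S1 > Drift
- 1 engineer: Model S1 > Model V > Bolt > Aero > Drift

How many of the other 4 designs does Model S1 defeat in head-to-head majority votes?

2

Model S1 against each rival (13 engineers):
Model S1 vs Aero: Model S1, 9–4.
Model S1 vs Model V: Model V, 7–6.
Model S1–Drift: Drift 8–5.
Model S1 vs Bolt: Model S1, 8–5.
Model S1 beats Aero, Bolt; loses to Model V, Drift — 2 pairwise wins.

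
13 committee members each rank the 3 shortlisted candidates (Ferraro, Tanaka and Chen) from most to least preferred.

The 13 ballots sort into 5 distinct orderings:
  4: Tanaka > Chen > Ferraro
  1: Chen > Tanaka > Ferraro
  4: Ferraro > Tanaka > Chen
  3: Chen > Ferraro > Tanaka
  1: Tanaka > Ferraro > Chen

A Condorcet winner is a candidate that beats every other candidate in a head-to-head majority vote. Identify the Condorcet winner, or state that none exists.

Head-to-head results (13 committee members):
Ferraro vs Tanaka: 4+3 = 7 for Ferraro, 6 for Tanaka — Ferraro by 7–6.
Ferraro vs Chen: 5 to 8, Chen.
Tanaka vs Chen: Tanaka preferred on 4+4+1 = 9 ballots; Tanaka wins 9–4.
Each candidate drops at least one matchup (Ferraro loses to Chen; Tanaka loses to Ferraro; Chen loses to Tanaka); the cycle Ferraro → Tanaka → Chen → Ferraro rules out a Condorcet winner.

none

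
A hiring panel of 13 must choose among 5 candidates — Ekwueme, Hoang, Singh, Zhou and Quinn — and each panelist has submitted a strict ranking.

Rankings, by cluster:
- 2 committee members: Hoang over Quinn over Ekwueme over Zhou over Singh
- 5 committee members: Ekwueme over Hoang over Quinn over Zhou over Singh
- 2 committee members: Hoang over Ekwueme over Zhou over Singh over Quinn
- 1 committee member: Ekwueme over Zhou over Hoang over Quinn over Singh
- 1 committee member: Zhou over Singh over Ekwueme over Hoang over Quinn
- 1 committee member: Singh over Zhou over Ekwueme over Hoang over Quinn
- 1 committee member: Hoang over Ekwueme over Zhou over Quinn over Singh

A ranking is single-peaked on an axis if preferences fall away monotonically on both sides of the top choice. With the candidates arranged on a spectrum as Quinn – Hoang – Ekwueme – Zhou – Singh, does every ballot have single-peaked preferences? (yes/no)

yes

Axis positions: Quinn=1, Hoang=2, Ekwueme=3, Zhou=4, Singh=5.
Cluster 1 (peak Hoang at position 2): ranking walks positions 2-1-3-4-5, expanding outward from the peak — single-peaked.
Cluster 2 (peak Ekwueme at position 3): ranking walks positions 3-2-1-4-5, expanding outward from the peak — single-peaked.
Cluster 3 (peak Hoang at position 2): ranking walks positions 2-3-4-5-1, expanding outward from the peak — single-peaked.
Cluster 4 (peak Ekwueme at position 3): ranking walks positions 3-4-2-1-5, expanding outward from the peak — single-peaked.
Cluster 5 (peak Zhou at position 4): ranking walks positions 4-5-3-2-1, expanding outward from the peak — single-peaked.
Cluster 6 (peak Singh at position 5): ranking walks positions 5-4-3-2-1, expanding outward from the peak — single-peaked.
Cluster 7 (peak Hoang at position 2): ranking walks positions 2-3-4-1-5, expanding outward from the peak — single-peaked.
Every ranking is single-peaked on this axis.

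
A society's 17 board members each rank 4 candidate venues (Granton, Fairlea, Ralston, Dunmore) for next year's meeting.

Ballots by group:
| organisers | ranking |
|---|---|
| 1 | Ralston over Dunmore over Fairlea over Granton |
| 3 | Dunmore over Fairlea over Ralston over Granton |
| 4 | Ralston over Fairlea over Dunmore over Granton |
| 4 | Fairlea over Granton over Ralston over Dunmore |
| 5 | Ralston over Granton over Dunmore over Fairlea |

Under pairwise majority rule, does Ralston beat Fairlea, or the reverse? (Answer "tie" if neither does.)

Ballots ranking Ralston above Fairlea: 1 + 4 + 5 = 10.
Ballots ranking Fairlea above Ralston: 17 − 10 = 7.
Ralston wins the head-to-head 10–7.

Ralston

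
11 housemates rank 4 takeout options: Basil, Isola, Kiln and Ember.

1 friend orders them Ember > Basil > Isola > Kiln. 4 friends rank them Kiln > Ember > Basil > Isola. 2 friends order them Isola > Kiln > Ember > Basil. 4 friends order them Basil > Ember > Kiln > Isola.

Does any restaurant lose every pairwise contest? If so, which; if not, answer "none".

Pairwise majorities:
Basil vs Isola: 1+4+4 = 9 for Basil, 2 for Isola — Basil by 9–2.
Basil vs Kiln: 5 to 6, Kiln.
Basil vs Ember: Basil is ranked higher on 4 ballots, Ember on 7. Ember wins 7–4.
Isola–Kiln: Kiln 8–3.
Isola vs Ember: 2 for Isola, 9 for Ember — Ember by 9–2.
Kiln vs Ember: Kiln is ranked higher on 4+2 = 6 ballots, Ember on 5. Kiln wins 6–5.
Isola loses to every other restaurant — it is the Condorcet loser.

Isola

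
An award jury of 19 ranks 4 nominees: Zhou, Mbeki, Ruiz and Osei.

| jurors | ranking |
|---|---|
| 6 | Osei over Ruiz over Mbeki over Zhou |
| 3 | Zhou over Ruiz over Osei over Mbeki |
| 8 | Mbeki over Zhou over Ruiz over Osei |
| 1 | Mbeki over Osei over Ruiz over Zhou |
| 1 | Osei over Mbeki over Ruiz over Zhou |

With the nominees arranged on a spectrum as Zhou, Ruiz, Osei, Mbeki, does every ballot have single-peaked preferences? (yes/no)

Axis positions: Zhou=1, Ruiz=2, Osei=3, Mbeki=4.
Faction 1 (peak Osei at position 3): ranking walks positions 3-2-4-1, expanding outward from the peak — single-peaked.
Faction 2 (peak Zhou at position 1): ranking walks positions 1-2-3-4, expanding outward from the peak — single-peaked.
Faction 3: ranking walks positions 4-1-2-3; Zhou is ranked above Osei even though Osei lies between Zhou and the peak Mbeki on the axis — preferences dip and rise again. Not single-peaked.
Faction 4 (peak Mbeki at position 4): ranking walks positions 4-3-2-1, expanding outward from the peak — single-peaked.
Faction 5 (peak Osei at position 3): ranking walks positions 3-4-2-1, expanding outward from the peak — single-peaked.
Faction 3 violates single-peakedness, so the profile is not single-peaked on this axis.

no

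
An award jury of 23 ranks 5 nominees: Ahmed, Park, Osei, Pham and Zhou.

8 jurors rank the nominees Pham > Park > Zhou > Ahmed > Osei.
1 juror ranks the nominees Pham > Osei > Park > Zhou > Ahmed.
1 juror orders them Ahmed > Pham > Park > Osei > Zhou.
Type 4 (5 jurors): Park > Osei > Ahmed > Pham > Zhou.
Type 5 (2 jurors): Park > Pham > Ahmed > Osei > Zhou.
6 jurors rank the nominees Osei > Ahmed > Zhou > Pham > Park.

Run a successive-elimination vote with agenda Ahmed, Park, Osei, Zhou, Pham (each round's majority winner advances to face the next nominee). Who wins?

Round 1: Ahmed vs Park — 7–16, Park advances.
Round 2: Park vs Osei — 16–7, Park advances.
Round 3: Park vs Zhou — 17–6, Park advances.
Round 4: Park vs Pham — 7–16, Pham advances.
Pham survives the agenda.

Pham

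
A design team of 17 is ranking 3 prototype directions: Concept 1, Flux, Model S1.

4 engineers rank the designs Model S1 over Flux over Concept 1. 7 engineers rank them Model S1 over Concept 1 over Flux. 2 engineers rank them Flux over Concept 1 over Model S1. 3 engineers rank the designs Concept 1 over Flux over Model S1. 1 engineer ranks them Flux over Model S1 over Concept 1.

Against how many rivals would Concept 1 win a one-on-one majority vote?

1

Concept 1 against each rival (17 engineers):
Concept 1 vs Flux: Concept 1 is ranked higher on 7+3 = 10 ballots, Flux on 7. Concept 1 wins 10–7.
Concept 1 vs Model S1: Concept 1 is ranked higher on 2+3 = 5 ballots, Model S1 on 12. Model S1 wins 12–5.
Concept 1 beats Flux; loses to Model S1 — 1 pairwise win.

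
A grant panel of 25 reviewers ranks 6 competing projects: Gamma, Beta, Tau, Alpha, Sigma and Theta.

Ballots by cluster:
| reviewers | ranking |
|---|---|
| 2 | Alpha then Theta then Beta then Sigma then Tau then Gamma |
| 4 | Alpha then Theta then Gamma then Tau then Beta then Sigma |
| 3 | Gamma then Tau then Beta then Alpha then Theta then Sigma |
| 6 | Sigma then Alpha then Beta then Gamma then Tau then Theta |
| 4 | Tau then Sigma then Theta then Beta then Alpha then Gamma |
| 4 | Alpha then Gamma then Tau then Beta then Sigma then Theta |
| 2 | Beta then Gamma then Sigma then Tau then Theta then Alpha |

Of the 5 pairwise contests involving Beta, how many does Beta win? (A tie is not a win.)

3

Beta against each rival (25 reviewers):
Beta vs Gamma: Beta wins 14–11.
Beta vs Tau: Beta is ranked higher on 2+6+2 = 10 ballots, Tau on 15. Tau wins 15–10.
Beta–Alpha: Alpha 16–9.
Beta–Sigma: Beta 15–10.
Beta–Theta: Beta 15–10.
Beta beats Gamma, Sigma, Theta; loses to Tau, Alpha — 3 pairwise wins.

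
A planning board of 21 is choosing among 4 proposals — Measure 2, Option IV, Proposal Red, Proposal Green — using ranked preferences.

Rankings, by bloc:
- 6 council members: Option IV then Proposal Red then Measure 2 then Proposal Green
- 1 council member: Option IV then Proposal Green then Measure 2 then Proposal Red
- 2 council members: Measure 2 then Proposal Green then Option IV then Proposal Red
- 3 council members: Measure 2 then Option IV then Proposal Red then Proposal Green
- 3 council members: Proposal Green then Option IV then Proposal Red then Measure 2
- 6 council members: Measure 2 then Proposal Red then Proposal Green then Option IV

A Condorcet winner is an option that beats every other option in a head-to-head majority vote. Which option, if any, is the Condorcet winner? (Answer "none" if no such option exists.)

Check each pair by majority over 21 ballots:
Measure 2–Option IV: Measure 2 11–10.
Measure 2–Proposal Red: Measure 2 12–9.
Measure 2 vs Proposal Green: 6+2+3+6 = 17 for Measure 2, 4 for Proposal Green — Measure 2 by 17–4.
Option IV vs Proposal Red: 6+1+2+3+3 = 15 for Option IV, 6 for Proposal Red — Option IV by 15–6.
Option IV vs Proposal Green: Option IV is ranked higher on 6+1+3 = 10 ballots, Proposal Green on 11. Proposal Green wins 11–10.
Proposal Red–Proposal Green: Proposal Red 15–6.
Measure 2 wins every pairwise contest, so Measure 2 is the Condorcet winner.

Measure 2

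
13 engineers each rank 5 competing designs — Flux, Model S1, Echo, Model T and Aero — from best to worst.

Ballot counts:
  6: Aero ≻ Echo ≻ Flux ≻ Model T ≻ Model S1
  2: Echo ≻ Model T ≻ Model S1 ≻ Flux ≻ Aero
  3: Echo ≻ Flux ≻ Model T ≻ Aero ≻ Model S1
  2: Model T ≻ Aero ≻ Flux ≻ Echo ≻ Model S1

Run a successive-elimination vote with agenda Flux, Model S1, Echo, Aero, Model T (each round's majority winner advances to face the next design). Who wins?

Round 1: Flux vs Model S1 — 11–2, Flux advances.
Round 2: Flux vs Echo — 2–11, Echo advances.
Round 3: Echo vs Aero — 5–8, Aero advances.
Round 4: Aero vs Model T — 6–7, Model T advances.
The agenda winner is Model T.

Model T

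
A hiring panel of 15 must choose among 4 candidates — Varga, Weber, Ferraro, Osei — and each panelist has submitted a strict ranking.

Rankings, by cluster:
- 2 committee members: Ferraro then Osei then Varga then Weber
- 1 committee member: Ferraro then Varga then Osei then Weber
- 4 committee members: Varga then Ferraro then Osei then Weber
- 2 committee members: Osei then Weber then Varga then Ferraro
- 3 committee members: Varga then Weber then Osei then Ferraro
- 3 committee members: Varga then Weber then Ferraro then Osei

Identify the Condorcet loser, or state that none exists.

none

Head-to-head results (15 committee members):
Varga vs Weber: 2+1+4+3+3 = 13 for Varga, 2 for Weber — Varga by 13–2.
Varga–Ferraro: Varga 12–3.
Varga vs Osei: 1+4+3+3 = 11 for Varga, 4 for Osei — Varga by 11–4.
Weber–Ferraro: Weber 8–7.
Weber vs Osei: 6 to 9, Osei.
Ferraro vs Osei: Ferraro wins 10–5.
Every candidate wins at least one matchup (Varga beats Weber; Weber beats Ferraro; Ferraro beats Osei; Osei beats Weber), so there is no Condorcet loser.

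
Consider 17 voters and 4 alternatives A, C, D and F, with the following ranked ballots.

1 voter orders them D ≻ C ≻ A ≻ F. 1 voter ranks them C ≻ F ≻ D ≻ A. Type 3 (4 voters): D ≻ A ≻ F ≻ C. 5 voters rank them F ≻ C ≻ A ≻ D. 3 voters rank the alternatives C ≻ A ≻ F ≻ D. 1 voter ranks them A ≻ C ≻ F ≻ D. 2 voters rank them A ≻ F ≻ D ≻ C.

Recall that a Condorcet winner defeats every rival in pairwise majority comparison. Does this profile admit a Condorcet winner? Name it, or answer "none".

Check each pair by majority over 17 ballots:
A vs C: A preferred on 4+1+2 = 7 ballots; C wins 10–7.
A vs D: A preferred on 5+3+1+2 = 11 ballots; A wins 11–6.
A vs F: A is ranked higher on 1+4+3+1+2 = 11 ballots, F on 6. A wins 11–6.
C vs D: C preferred on 1+5+3+1 = 10 ballots; C wins 10–7.
C vs F: 1+1+3+1 = 6 for C, 11 for F — F by 11–6.
D vs F: D preferred on 1+4 = 5 ballots; F wins 12–5.
No alternative is unbeaten: A loses to C; C loses to F; D loses to A; F loses to A. In particular A → F → C → A is a majority cycle — no Condorcet winner exists.

none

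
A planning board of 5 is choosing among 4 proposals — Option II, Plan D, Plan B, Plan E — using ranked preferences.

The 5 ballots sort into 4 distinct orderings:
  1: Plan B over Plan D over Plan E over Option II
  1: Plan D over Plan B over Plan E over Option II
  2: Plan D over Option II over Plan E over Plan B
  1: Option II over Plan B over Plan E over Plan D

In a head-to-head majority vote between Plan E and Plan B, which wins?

Ballots ranking Plan E above Plan B: 2.
Ballots ranking Plan B above Plan E: 5 − 2 = 3.
Plan B wins the head-to-head 3–2.

Plan B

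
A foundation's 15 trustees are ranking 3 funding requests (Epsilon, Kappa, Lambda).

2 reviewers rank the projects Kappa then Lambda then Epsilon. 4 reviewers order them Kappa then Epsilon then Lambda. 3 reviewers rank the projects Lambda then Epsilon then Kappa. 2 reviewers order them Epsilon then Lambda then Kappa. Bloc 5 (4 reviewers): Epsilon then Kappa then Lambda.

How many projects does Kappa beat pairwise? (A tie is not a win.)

1

Kappa against each rival (15 reviewers):
Kappa vs Epsilon: 6 to 9, Epsilon.
Kappa vs Lambda: Kappa preferred on 2+4+4 = 10 ballots; Kappa wins 10–5.
Kappa beats Lambda; loses to Epsilon — 1 pairwise win.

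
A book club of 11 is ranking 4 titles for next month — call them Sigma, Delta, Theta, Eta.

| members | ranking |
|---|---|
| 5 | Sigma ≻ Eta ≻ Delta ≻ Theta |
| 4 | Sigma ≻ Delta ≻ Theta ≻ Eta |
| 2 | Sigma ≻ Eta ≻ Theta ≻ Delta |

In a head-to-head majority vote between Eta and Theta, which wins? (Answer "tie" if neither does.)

Eta

Ballots ranking Eta above Theta: 5 + 2 = 7.
Ballots ranking Theta above Eta: 11 − 7 = 4.
Eta wins the head-to-head 7–4.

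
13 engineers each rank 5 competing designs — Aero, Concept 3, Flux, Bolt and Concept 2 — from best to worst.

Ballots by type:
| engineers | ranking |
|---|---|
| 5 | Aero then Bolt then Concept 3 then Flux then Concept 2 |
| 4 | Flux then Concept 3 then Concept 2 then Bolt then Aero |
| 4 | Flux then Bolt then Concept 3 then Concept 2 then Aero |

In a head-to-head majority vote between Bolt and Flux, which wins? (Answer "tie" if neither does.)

Ballots ranking Bolt above Flux: 5.
Ballots ranking Flux above Bolt: 13 − 5 = 8.
Flux wins the head-to-head 8–5.

Flux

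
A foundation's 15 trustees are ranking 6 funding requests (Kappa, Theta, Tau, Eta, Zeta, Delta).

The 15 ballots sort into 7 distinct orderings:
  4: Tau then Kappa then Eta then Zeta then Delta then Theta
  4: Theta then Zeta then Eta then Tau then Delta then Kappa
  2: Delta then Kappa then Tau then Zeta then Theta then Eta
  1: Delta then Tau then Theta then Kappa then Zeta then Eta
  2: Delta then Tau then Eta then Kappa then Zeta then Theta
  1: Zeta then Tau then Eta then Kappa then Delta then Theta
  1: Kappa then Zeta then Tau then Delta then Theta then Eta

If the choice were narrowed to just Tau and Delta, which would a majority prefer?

Tau

Ballots ranking Tau above Delta: 4 + 4 + 1 + 1 = 10.
Ballots ranking Delta above Tau: 15 − 10 = 5.
Tau wins the head-to-head 10–5.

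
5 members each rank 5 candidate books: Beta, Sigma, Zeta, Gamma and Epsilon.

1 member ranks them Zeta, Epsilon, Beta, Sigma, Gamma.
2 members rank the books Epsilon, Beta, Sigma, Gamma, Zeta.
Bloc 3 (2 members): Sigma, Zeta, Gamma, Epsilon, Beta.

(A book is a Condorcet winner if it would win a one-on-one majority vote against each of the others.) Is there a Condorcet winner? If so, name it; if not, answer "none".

none

Pairwise majorities:
Beta vs Sigma: 3 to 2, Beta.
Beta–Zeta: Zeta 3–2.
Beta vs Gamma: 3 to 2, Beta.
Beta vs Epsilon: 0 to 5, Epsilon.
Sigma vs Zeta: Sigma is ranked higher on 2+2 = 4 ballots, Zeta on 1. Sigma wins 4–1.
Sigma–Gamma: Sigma 5–0.
Sigma–Epsilon: Epsilon 3–2.
Zeta vs Gamma: 1+2 = 3 for Zeta, 2 for Gamma — Zeta by 3–2.
Zeta–Epsilon: Zeta 3–2.
Gamma vs Epsilon: Epsilon wins 3–2.
No book is unbeaten: Beta loses to Zeta; Sigma loses to Beta; Zeta loses to Sigma; Gamma loses to Beta; Epsilon loses to Zeta. In particular Beta > Sigma > Zeta > Beta is a majority cycle — no Condorcet winner exists.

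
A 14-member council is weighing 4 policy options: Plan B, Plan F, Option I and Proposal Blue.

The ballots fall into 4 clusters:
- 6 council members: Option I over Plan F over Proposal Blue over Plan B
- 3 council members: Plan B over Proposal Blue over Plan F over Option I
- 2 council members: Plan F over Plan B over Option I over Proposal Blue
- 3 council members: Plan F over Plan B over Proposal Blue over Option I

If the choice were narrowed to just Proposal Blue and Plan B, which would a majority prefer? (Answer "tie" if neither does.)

Plan B

Ballots ranking Proposal Blue above Plan B: 6.
Ballots ranking Plan B above Proposal Blue: 14 − 6 = 8.
Plan B wins the head-to-head 8–6.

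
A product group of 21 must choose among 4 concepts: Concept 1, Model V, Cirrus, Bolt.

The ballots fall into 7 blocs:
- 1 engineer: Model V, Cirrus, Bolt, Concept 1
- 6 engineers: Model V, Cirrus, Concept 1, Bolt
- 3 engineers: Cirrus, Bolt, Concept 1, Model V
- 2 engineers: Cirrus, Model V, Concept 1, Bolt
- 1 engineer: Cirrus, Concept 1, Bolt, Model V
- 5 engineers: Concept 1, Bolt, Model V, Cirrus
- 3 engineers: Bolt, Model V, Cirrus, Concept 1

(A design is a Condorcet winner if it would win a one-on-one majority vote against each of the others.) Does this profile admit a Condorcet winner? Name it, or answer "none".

Check each pair by majority over 21 ballots:
Concept 1 vs Model V: Concept 1 is ranked higher on 3+1+5 = 9 ballots, Model V on 12. Model V wins 12–9.
Concept 1–Cirrus: Cirrus 16–5.
Concept 1 vs Bolt: Concept 1, 14–7.
Model V vs Cirrus: 1+6+5+3 = 15 for Model V, 6 for Cirrus — Model V by 15–6.
Model V vs Bolt: Model V is ranked higher on 1+6+2 = 9 ballots, Bolt on 12. Bolt wins 12–9.
Cirrus vs Bolt: Cirrus, 13–8.
Every design loses at least once (Concept 1 loses to Model V; Model V loses to Bolt; Cirrus loses to Model V; Bolt loses to Concept 1). The majority relation contains the cycle Concept 1 > Bolt > Model V > Concept 1, so there is no Condorcet winner.

none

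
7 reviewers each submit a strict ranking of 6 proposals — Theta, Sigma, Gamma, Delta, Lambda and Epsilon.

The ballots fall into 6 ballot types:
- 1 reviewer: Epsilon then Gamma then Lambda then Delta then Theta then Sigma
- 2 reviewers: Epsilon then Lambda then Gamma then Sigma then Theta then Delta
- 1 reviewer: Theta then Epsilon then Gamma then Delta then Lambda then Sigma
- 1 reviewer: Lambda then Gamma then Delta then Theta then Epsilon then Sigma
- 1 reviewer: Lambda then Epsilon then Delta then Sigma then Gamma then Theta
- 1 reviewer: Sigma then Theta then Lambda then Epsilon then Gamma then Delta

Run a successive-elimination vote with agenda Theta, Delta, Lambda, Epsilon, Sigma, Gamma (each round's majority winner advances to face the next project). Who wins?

Epsilon

Round 1: Theta vs Delta — 4–3, Theta advances.
Round 2: Theta vs Lambda — 2–5, Lambda advances.
Round 3: Lambda vs Epsilon — 3–4, Epsilon advances.
Round 4: Epsilon vs Sigma — 6–1, Epsilon advances.
Round 5: Epsilon vs Gamma — 6–1, Epsilon advances.
Epsilon survives the agenda.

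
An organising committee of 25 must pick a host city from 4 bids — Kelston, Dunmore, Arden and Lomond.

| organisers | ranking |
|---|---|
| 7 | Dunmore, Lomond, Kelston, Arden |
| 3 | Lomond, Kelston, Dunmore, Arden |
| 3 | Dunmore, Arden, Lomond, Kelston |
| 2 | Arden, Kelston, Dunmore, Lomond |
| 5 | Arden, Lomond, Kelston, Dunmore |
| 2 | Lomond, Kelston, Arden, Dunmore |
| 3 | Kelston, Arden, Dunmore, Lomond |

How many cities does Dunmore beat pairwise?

2

Dunmore against each rival (25 organisers):
Dunmore vs Kelston: Kelston wins 15–10.
Dunmore vs Arden: Dunmore preferred on 7+3+3 = 13 ballots; Dunmore wins 13–12.
Dunmore vs Lomond: Dunmore wins 15–10.
Dunmore beats Arden, Lomond; loses to Kelston — 2 pairwise wins.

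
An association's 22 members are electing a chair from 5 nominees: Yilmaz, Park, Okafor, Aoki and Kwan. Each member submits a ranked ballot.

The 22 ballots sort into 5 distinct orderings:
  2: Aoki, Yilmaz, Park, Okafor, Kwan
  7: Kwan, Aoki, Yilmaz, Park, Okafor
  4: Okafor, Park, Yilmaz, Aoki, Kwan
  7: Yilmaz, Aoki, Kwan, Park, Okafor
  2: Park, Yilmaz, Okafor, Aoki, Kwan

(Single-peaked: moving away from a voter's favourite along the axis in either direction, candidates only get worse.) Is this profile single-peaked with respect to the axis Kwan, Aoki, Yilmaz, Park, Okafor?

yes

Axis positions: Kwan=1, Aoki=2, Yilmaz=3, Park=4, Okafor=5.
Faction 1 (peak Aoki at position 2): ranking walks positions 2-3-4-5-1, expanding outward from the peak — single-peaked.
Faction 2 (peak Kwan at position 1): ranking walks positions 1-2-3-4-5, expanding outward from the peak — single-peaked.
Faction 3 (peak Okafor at position 5): ranking walks positions 5-4-3-2-1, expanding outward from the peak — single-peaked.
Faction 4 (peak Yilmaz at position 3): ranking walks positions 3-2-1-4-5, expanding outward from the peak — single-peaked.
Faction 5 (peak Park at position 4): ranking walks positions 4-3-5-2-1, expanding outward from the peak — single-peaked.
Every ranking is single-peaked on this axis.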